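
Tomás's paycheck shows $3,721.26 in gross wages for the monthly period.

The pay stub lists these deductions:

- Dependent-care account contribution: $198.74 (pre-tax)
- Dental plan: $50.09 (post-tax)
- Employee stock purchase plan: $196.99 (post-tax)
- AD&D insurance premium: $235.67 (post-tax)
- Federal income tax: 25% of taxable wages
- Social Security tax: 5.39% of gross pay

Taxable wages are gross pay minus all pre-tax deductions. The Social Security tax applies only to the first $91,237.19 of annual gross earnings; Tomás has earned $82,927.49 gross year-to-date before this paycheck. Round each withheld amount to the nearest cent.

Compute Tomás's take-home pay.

Dependent-care account contribution: $198.74
Taxable wages = $3,721.26 − $198.74 = $3,522.52
Federal income tax: $3,522.52 × 0.25 = $880.63
Social Security tax: cap not yet reached, full $3,721.26 is subject → $3,721.26 × 0.0539 = $200.58
Employee stock purchase plan: $196.99
AD&D insurance premium: $235.67
Dental plan: $50.09
Total deductions = $198.74 + $880.63 + $200.58 + $196.99 + $235.67 + $50.09 = $1,762.70
Net pay = $3,721.26 − $1,762.70 = $1,958.56

$1,958.56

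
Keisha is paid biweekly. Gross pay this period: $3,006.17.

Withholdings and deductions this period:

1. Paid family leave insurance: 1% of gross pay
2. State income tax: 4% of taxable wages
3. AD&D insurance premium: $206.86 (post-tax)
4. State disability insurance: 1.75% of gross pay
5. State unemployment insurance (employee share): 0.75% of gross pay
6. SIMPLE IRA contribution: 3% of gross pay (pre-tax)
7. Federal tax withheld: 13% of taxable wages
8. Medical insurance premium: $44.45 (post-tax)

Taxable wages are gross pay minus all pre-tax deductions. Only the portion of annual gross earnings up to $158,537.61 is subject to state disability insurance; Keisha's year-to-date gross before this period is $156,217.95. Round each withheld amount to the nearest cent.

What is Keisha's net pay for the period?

SIMPLE IRA contribution: $3,006.17 × 0.03 = $90.19
Taxable wages = $3,006.17 − $90.19 = $2,915.98
Federal tax withheld: $2,915.98 × 0.13 = $379.08
State income tax: $2,915.98 × 0.04 = $116.64
Paid family leave insurance: $3,006.17 × 0.01 = $30.06
State disability insurance: only $158,537.61 − $156,217.95 = $2,319.66 of this check is subject → $2,319.66 × 0.0175 = $40.59
State unemployment insurance (employee share): $3,006.17 × 0.0075 = $22.55
Medical insurance premium: $44.45
AD&D insurance premium: $206.86
Total deductions = $90.19 + $379.08 + $116.64 + $30.06 + $40.59 + $22.55 + $44.45 + $206.86 = $930.42
Net pay = $3,006.17 − $930.42 = $2,075.75

$2,075.75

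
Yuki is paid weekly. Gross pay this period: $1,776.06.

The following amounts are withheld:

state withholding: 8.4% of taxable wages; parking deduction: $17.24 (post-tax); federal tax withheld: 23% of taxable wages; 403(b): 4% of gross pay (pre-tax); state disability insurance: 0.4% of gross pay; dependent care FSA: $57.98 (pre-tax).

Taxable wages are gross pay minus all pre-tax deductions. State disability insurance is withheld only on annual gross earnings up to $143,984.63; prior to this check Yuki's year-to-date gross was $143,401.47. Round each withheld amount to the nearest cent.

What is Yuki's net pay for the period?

Dependent care FSA: $57.98
403(b): $1,776.06 × 0.04 = $71.04
Pre-tax total = $57.98 + $71.04 = $129.02
Taxable wages = $1,776.06 − $129.02 = $1,647.04
State withholding: $1,647.04 × 0.084 = $138.35
Federal tax withheld: $1,647.04 × 0.23 = $378.82
State disability insurance: only $143,984.63 − $143,401.47 = $583.16 of this check is subject → $583.16 × 0.004 = $2.33
Parking deduction: $17.24
Total deductions = $57.98 + $71.04 + $138.35 + $378.82 + $2.33 + $17.24 = $665.76
Net pay = $1,776.06 − $665.76 = $1,110.30

$1,110.30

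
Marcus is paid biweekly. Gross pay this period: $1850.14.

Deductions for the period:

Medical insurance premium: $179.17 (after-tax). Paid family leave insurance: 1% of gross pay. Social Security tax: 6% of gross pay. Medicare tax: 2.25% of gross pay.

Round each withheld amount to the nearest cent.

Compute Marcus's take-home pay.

Paid family leave insurance: $1850.14 × 0.01 = $18.50
Medicare tax: $1850.14 × 0.0225 = $41.63
Social Security tax: $1850.14 × 0.06 = $111.01
Medical insurance premium: $179.17
Total deductions = $18.50 + $41.63 + $111.01 + $179.17 = $350.31
Net pay = $1850.14 − $350.31 = $1499.83

$1499.83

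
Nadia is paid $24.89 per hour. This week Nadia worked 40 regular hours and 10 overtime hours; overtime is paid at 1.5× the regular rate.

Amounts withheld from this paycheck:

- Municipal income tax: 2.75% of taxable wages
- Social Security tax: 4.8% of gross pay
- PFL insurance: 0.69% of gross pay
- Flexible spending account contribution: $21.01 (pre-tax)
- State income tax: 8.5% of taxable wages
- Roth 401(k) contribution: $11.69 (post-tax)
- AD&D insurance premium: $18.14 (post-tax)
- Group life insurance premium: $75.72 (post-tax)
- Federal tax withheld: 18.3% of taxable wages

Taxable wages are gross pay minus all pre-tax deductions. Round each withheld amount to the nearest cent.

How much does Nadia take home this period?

$768.92

Regular pay: 40 × $24.89 = $995.60
Overtime pay: 10 × $24.89 × 1.5 = $373.35
Gross pay = $995.60 + $373.35 = $1,368.95
Flexible spending account contribution: $21.01
Taxable wages = $1,368.95 − $21.01 = $1,347.94
Federal tax withheld: $1,347.94 × 0.183 = $246.67
State income tax: $1,347.94 × 0.085 = $114.57
Municipal income tax: $1,347.94 × 0.0275 = $37.07
PFL insurance: $1,368.95 × 0.0069 = $9.45
Social Security tax: $1,368.95 × 0.048 = $65.71
Roth 401(k) contribution: $11.69
AD&D insurance premium: $18.14
Group life insurance premium: $75.72
Total deductions = $21.01 + $246.67 + $114.57 + $37.07 + $9.45 + $65.71 + $11.69 + $18.14 + $75.72 = $600.03
Net pay = $1,368.95 − $600.03 = $768.92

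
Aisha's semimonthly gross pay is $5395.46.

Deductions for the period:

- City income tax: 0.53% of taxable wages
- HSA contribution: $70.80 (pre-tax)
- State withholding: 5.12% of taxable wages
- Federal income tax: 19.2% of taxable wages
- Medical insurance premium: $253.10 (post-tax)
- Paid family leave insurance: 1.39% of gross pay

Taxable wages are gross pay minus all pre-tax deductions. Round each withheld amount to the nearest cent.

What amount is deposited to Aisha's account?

HSA contribution: $70.80
Taxable wages = $5395.46 − $70.80 = $5324.66
Federal income tax: $5324.66 × 0.192 = $1022.33
City income tax: $5324.66 × 0.0053 = $28.22
State withholding: $5324.66 × 0.0512 = $272.62
Paid family leave insurance: $5395.46 × 0.0139 = $75.00
Medical insurance premium: $253.10
Total deductions = $70.80 + $1022.33 + $28.22 + $272.62 + $75.00 + $253.10 = $1722.07
Net pay = $5395.46 − $1722.07 = $3673.39

$3673.39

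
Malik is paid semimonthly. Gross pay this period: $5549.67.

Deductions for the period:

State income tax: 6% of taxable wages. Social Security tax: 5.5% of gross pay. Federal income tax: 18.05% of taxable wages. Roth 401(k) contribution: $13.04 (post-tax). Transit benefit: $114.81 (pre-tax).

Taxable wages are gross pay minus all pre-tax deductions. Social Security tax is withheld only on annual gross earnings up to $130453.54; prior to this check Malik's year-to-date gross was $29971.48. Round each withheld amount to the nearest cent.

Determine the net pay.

$3809.51

Transit benefit: $114.81
Taxable wages = $5549.67 − $114.81 = $5434.86
State income tax: $5434.86 × 0.06 = $326.09
Federal income tax: $5434.86 × 0.1805 = $980.99
Social Security tax: cap not yet reached, full $5549.67 is subject → $5549.67 × 0.055 = $305.23
Roth 401(k) contribution: $13.04
Total deductions = $114.81 + $326.09 + $980.99 + $305.23 + $13.04 = $1740.16
Net pay = $5549.67 − $1740.16 = $3809.51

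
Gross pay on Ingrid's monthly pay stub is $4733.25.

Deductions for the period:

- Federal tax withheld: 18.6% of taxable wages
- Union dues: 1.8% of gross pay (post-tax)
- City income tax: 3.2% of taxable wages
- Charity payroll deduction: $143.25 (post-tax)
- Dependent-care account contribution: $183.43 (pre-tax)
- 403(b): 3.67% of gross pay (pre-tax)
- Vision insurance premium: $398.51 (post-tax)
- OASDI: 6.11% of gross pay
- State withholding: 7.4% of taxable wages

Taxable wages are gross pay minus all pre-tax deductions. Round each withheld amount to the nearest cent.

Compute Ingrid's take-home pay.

Dependent-care account contribution: $183.43
403(b): $4733.25 × 0.0367 = $173.71
Pre-tax total = $183.43 + $173.71 = $357.14
Taxable wages = $4733.25 − $357.14 = $4376.11
State withholding: $4376.11 × 0.074 = $323.83
Federal tax withheld: $4376.11 × 0.186 = $813.96
City income tax: $4376.11 × 0.032 = $140.04
OASDI: $4733.25 × 0.0611 = $289.20
Vision insurance premium: $398.51
Union dues: $4733.25 × 0.018 = $85.20
Charity payroll deduction: $143.25
Total deductions = $183.43 + $173.71 + $323.83 + $813.96 + $140.04 + $289.20 + $398.51 + $85.20 + $143.25 = $2551.13
Net pay = $4733.25 − $2551.13 = $2182.12

$2182.12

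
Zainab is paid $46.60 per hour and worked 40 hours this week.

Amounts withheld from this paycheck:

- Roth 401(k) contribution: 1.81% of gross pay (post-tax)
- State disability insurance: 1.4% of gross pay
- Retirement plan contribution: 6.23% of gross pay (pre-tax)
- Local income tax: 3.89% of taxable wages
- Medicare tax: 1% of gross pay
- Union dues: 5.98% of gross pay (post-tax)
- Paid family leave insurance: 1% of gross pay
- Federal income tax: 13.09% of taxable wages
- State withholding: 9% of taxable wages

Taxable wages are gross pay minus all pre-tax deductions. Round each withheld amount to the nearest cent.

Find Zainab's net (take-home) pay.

$1,085.18

Gross pay: 40 × $46.60 = $1,864.00
Retirement plan contribution: $1,864.00 × 0.0623 = $116.13
Taxable wages = $1,864.00 − $116.13 = $1,747.87
Federal income tax: $1,747.87 × 0.1309 = $228.80
Local income tax: $1,747.87 × 0.0389 = $67.99
State withholding: $1,747.87 × 0.09 = $157.31
Paid family leave insurance: $1,864.00 × 0.01 = $18.64
Medicare tax: $1,864.00 × 0.01 = $18.64
State disability insurance: $1,864.00 × 0.014 = $26.10
Roth 401(k) contribution: $1,864.00 × 0.0181 = $33.74
Union dues: $1,864.00 × 0.0598 = $111.47
Total deductions = $116.13 + $228.80 + $67.99 + $157.31 + $18.64 + $18.64 + $26.10 + $33.74 + $111.47 = $778.82
Net pay = $1,864.00 − $778.82 = $1,085.18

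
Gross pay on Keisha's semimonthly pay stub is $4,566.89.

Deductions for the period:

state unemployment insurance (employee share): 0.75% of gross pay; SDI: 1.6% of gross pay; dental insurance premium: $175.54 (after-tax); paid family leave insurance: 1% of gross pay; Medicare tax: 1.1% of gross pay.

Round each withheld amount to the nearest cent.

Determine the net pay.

$4,188.12

Paid family leave insurance: $4,566.89 × 0.01 = $45.67
State unemployment insurance (employee share): $4,566.89 × 0.0075 = $34.25
SDI: $4,566.89 × 0.016 = $73.07
Medicare tax: $4,566.89 × 0.011 = $50.24
Dental insurance premium: $175.54
Total deductions = $45.67 + $34.25 + $73.07 + $50.24 + $175.54 = $378.77
Net pay = $4,566.89 − $378.77 = $4,188.12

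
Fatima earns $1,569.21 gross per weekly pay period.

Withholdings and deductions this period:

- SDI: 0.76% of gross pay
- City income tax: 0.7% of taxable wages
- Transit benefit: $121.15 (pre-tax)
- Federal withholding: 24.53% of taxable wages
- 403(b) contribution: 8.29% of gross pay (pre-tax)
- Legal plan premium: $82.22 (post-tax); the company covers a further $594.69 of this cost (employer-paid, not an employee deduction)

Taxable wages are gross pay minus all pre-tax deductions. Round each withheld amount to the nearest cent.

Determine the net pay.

403(b) contribution: $1,569.21 × 0.0829 = $130.09
Transit benefit: $121.15
Pre-tax total = $130.09 + $121.15 = $251.24
Taxable wages = $1,569.21 − $251.24 = $1,317.97
City income tax: $1,317.97 × 0.007 = $9.23
Federal withholding: $1,317.97 × 0.2453 = $323.30
SDI: $1,569.21 × 0.0076 = $11.93
Legal plan premium: $82.22
(Employer's $594.69 toward legal plan premium is not withheld from the employee.)
Total deductions = $130.09 + $121.15 + $9.23 + $323.30 + $11.93 + $82.22 = $677.92
Net pay = $1,569.21 − $677.92 = $891.29

$891.29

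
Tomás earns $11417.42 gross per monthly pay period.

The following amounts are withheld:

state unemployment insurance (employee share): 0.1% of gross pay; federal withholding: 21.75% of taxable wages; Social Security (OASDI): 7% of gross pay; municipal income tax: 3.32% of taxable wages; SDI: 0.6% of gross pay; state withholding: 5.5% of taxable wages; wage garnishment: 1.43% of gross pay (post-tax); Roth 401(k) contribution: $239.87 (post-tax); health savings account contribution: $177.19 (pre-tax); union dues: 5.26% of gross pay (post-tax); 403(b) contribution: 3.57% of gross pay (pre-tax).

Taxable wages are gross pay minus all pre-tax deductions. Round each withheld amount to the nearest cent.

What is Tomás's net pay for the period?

$5638.26

403(b) contribution: $11417.42 × 0.0357 = $407.60
Health savings account contribution: $177.19
Pre-tax total = $407.60 + $177.19 = $584.79
Taxable wages = $11417.42 − $584.79 = $10832.63
State withholding: $10832.63 × 0.055 = $595.79
Federal withholding: $10832.63 × 0.2175 = $2356.10
Municipal income tax: $10832.63 × 0.0332 = $359.64
State unemployment insurance (employee share): $11417.42 × 0.001 = $11.42
Social Security (OASDI): $11417.42 × 0.07 = $799.22
SDI: $11417.42 × 0.006 = $68.50
Wage garnishment: $11417.42 × 0.0143 = $163.27
Roth 401(k) contribution: $239.87
Union dues: $11417.42 × 0.0526 = $600.56
Total deductions = $407.60 + $177.19 + $595.79 + $2356.10 + $359.64 + $11.42 + $799.22 + $68.50 + $163.27 + $239.87 + $600.56 = $5779.16
Net pay = $11417.42 − $5779.16 = $5638.26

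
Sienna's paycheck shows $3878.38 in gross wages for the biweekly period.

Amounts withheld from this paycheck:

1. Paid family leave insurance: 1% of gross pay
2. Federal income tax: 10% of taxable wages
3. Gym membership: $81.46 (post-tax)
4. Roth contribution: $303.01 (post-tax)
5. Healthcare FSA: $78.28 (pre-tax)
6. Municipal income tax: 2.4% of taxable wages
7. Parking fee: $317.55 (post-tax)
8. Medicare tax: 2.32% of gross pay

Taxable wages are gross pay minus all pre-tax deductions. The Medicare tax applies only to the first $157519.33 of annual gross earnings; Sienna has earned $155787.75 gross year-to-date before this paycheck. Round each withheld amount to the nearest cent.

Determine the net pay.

$2547.92

Healthcare FSA: $78.28
Taxable wages = $3878.38 − $78.28 = $3800.10
Municipal income tax: $3800.10 × 0.024 = $91.20
Federal income tax: $3800.10 × 0.1 = $380.01
Paid family leave insurance: $3878.38 × 0.01 = $38.78
Medicare tax: only $157519.33 − $155787.75 = $1731.58 of this check is subject → $1731.58 × 0.0232 = $40.17
Gym membership: $81.46
Parking fee: $317.55
Roth contribution: $303.01
Total deductions = $78.28 + $91.20 + $380.01 + $38.78 + $40.17 + $81.46 + $317.55 + $303.01 = $1330.46
Net pay = $3878.38 − $1330.46 = $2547.92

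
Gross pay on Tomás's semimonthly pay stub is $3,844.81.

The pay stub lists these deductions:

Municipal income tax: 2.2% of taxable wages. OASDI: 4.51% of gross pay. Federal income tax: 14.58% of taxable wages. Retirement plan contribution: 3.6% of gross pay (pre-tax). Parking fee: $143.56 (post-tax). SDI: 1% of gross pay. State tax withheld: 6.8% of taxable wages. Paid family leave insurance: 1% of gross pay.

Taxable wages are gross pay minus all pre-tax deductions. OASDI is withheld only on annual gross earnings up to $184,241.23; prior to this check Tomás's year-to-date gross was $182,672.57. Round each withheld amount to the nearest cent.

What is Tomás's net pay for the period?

$2,541.22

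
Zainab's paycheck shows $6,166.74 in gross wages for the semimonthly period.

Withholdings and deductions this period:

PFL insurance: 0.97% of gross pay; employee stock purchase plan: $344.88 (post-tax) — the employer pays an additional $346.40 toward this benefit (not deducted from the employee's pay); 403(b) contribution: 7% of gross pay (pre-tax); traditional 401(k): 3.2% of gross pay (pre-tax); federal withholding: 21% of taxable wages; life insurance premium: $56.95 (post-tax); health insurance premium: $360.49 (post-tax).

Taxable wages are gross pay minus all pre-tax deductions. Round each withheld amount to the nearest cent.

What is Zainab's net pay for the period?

Traditional 401(k): $6,166.74 × 0.032 = $197.34
403(b) contribution: $6,166.74 × 0.07 = $431.67
Pre-tax total = $197.34 + $431.67 = $629.01
Taxable wages = $6,166.74 − $629.01 = $5,537.73
Federal withholding: $5,537.73 × 0.21 = $1,162.92
PFL insurance: $6,166.74 × 0.0097 = $59.82
Life insurance premium: $56.95
Employee stock purchase plan: $344.88
Health insurance premium: $360.49
(Employer's $346.40 toward employee stock purchase plan is not withheld from the employee.)
Total deductions = $197.34 + $431.67 + $1,162.92 + $59.82 + $56.95 + $344.88 + $360.49 = $2,614.07
Net pay = $6,166.74 − $2,614.07 = $3,552.67

$3,552.67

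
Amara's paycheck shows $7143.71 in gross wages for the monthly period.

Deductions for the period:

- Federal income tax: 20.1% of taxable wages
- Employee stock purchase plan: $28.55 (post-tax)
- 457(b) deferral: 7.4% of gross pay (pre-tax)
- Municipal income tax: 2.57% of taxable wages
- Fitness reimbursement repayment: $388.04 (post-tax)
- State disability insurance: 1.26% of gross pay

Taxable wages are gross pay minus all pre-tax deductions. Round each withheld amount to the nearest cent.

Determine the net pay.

$4608.84

457(b) deferral: $7143.71 × 0.074 = $528.63
Taxable wages = $7143.71 − $528.63 = $6615.08
Federal income tax: $6615.08 × 0.201 = $1329.63
Municipal income tax: $6615.08 × 0.0257 = $170.01
State disability insurance: $7143.71 × 0.0126 = $90.01
Fitness reimbursement repayment: $388.04
Employee stock purchase plan: $28.55
Total deductions = $528.63 + $1329.63 + $170.01 + $90.01 + $388.04 + $28.55 = $2534.87
Net pay = $7143.71 − $2534.87 = $4608.84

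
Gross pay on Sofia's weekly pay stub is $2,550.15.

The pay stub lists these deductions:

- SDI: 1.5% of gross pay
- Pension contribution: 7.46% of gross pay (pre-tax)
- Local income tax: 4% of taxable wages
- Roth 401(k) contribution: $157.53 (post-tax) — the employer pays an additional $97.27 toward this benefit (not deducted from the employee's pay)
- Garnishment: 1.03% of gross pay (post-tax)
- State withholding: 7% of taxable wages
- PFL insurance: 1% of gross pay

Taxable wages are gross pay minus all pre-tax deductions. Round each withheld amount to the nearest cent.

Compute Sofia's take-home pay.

$1,852.77

Pension contribution: $2,550.15 × 0.0746 = $190.24
Taxable wages = $2,550.15 − $190.24 = $2,359.91
Local income tax: $2,359.91 × 0.04 = $94.40
State withholding: $2,359.91 × 0.07 = $165.19
PFL insurance: $2,550.15 × 0.01 = $25.50
SDI: $2,550.15 × 0.015 = $38.25
Roth 401(k) contribution: $157.53
Garnishment: $2,550.15 × 0.0103 = $26.27
(Employer's $97.27 toward Roth 401(k) contribution is not withheld from the employee.)
Total deductions = $190.24 + $94.40 + $165.19 + $25.50 + $38.25 + $157.53 + $26.27 = $697.38
Net pay = $2,550.15 − $697.38 = $1,852.77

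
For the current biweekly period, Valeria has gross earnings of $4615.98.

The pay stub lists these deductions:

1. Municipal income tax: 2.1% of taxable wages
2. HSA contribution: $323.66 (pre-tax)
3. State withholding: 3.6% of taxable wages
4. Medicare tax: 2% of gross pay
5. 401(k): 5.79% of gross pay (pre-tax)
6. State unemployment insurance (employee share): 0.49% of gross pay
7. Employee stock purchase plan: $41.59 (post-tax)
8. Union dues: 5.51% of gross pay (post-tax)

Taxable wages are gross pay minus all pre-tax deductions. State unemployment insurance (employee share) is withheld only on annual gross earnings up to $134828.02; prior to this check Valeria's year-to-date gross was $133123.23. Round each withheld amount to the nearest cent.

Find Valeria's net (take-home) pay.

$3399.02

HSA contribution: $323.66
401(k): $4615.98 × 0.0579 = $267.27
Pre-tax total = $323.66 + $267.27 = $590.93
Taxable wages = $4615.98 − $590.93 = $4025.05
State withholding: $4025.05 × 0.036 = $144.90
Municipal income tax: $4025.05 × 0.021 = $84.53
Medicare tax: $4615.98 × 0.02 = $92.32
State unemployment insurance (employee share): only $134828.02 − $133123.23 = $1704.79 of this check is subject → $1704.79 × 0.0049 = $8.35
Employee stock purchase plan: $41.59
Union dues: $4615.98 × 0.0551 = $254.34
Total deductions = $323.66 + $267.27 + $144.90 + $84.53 + $92.32 + $8.35 + $41.59 + $254.34 = $1216.96
Net pay = $4615.98 − $1216.96 = $3399.02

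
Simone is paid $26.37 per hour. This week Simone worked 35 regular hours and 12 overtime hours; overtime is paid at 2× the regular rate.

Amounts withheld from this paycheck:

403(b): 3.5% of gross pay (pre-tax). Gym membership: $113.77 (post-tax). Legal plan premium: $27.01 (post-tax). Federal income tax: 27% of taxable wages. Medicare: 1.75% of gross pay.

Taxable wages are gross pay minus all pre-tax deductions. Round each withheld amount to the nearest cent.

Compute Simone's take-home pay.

$928.00

Regular pay: 35 × $26.37 = $922.95
Overtime pay: 12 × $26.37 × 2 = $632.88
Gross pay = $922.95 + $632.88 = $1,555.83
403(b): $1,555.83 × 0.035 = $54.45
Taxable wages = $1,555.83 − $54.45 = $1,501.38
Federal income tax: $1,501.38 × 0.27 = $405.37
Medicare: $1,555.83 × 0.0175 = $27.23
Gym membership: $113.77
Legal plan premium: $27.01
Total deductions = $54.45 + $405.37 + $27.23 + $113.77 + $27.01 = $627.83
Net pay = $1,555.83 − $627.83 = $928.00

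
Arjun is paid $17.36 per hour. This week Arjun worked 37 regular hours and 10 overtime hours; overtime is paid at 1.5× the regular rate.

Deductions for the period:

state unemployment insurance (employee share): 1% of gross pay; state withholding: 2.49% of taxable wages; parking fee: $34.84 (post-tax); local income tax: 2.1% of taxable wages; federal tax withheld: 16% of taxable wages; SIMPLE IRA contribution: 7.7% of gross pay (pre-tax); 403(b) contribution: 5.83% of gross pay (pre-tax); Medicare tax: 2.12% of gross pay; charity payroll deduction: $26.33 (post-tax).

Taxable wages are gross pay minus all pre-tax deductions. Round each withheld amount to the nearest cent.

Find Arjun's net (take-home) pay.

$530.52

Regular pay: 37 × $17.36 = $642.32
Overtime pay: 10 × $17.36 × 1.5 = $260.40
Gross pay = $642.32 + $260.40 = $902.72
403(b) contribution: $902.72 × 0.0583 = $52.63
SIMPLE IRA contribution: $902.72 × 0.077 = $69.51
Pre-tax total = $52.63 + $69.51 = $122.14
Taxable wages = $902.72 − $122.14 = $780.58
Local income tax: $780.58 × 0.021 = $16.39
Federal tax withheld: $780.58 × 0.16 = $124.89
State withholding: $780.58 × 0.0249 = $19.44
Medicare tax: $902.72 × 0.0212 = $19.14
State unemployment insurance (employee share): $902.72 × 0.01 = $9.03
Charity payroll deduction: $26.33
Parking fee: $34.84
Total deductions = $52.63 + $69.51 + $16.39 + $124.89 + $19.44 + $19.14 + $9.03 + $26.33 + $34.84 = $372.20
Net pay = $902.72 − $372.20 = $530.52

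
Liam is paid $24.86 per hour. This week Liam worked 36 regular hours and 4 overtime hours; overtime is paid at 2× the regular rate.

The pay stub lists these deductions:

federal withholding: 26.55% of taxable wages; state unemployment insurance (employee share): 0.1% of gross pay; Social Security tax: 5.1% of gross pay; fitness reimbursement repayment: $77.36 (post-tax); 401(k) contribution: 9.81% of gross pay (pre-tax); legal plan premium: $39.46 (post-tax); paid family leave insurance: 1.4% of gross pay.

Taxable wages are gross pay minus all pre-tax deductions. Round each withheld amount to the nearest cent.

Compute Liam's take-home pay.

$535.60

Regular pay: 36 × $24.86 = $894.96
Overtime pay: 4 × $24.86 × 2 = $198.88
Gross pay = $894.96 + $198.88 = $1093.84
401(k) contribution: $1093.84 × 0.0981 = $107.31
Taxable wages = $1093.84 − $107.31 = $986.53
Federal withholding: $986.53 × 0.2655 = $261.92
Social Security tax: $1093.84 × 0.051 = $55.79
State unemployment insurance (employee share): $1093.84 × 0.001 = $1.09
Paid family leave insurance: $1093.84 × 0.014 = $15.31
Fitness reimbursement repayment: $77.36
Legal plan premium: $39.46
Total deductions = $107.31 + $261.92 + $55.79 + $1.09 + $15.31 + $77.36 + $39.46 = $558.24
Net pay = $1093.84 − $558.24 = $535.60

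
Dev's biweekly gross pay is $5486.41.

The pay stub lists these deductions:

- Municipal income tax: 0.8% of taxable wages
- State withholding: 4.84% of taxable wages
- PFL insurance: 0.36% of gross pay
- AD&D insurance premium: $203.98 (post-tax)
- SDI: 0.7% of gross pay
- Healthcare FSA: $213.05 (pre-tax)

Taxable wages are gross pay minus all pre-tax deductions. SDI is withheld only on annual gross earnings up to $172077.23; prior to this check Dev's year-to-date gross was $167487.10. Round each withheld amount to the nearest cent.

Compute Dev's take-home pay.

$4720.08

Healthcare FSA: $213.05
Taxable wages = $5486.41 − $213.05 = $5273.36
State withholding: $5273.36 × 0.0484 = $255.23
Municipal income tax: $5273.36 × 0.008 = $42.19
SDI: only $172077.23 − $167487.10 = $4590.13 of this check is subject → $4590.13 × 0.007 = $32.13
PFL insurance: $5486.41 × 0.0036 = $19.75
AD&D insurance premium: $203.98
Total deductions = $213.05 + $255.23 + $42.19 + $32.13 + $19.75 + $203.98 = $766.33
Net pay = $5486.41 − $766.33 = $4720.08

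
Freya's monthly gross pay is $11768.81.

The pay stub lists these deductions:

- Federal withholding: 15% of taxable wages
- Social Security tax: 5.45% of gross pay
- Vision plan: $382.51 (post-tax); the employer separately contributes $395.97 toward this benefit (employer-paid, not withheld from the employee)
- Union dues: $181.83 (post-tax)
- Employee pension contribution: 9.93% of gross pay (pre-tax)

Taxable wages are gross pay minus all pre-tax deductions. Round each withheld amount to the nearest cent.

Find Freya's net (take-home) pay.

$7804.40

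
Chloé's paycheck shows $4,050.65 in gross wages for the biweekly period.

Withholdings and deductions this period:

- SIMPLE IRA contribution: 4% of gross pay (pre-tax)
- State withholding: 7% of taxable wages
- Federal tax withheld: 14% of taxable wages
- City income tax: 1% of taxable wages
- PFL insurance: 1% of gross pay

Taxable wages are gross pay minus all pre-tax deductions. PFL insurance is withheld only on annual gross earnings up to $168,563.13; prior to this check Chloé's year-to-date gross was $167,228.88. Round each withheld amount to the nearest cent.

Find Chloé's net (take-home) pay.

$3,019.78

SIMPLE IRA contribution: $4,050.65 × 0.04 = $162.03
Taxable wages = $4,050.65 − $162.03 = $3,888.62
State withholding: $3,888.62 × 0.07 = $272.20
City income tax: $3,888.62 × 0.01 = $38.89
Federal tax withheld: $3,888.62 × 0.14 = $544.41
PFL insurance: only $168,563.13 − $167,228.88 = $1,334.25 of this check is subject → $1,334.25 × 0.01 = $13.34
Total deductions = $162.03 + $272.20 + $38.89 + $544.41 + $13.34 = $1,030.87
Net pay = $4,050.65 − $1,030.87 = $3,019.78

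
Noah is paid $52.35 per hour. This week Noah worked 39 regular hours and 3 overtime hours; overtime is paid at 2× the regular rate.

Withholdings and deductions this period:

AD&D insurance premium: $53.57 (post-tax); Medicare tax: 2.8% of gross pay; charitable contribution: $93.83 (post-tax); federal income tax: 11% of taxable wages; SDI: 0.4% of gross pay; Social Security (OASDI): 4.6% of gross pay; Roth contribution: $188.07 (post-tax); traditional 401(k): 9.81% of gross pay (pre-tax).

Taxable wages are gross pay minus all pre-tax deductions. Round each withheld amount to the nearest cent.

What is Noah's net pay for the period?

$1,371.73

Regular pay: 39 × $52.35 = $2,041.65
Overtime pay: 3 × $52.35 × 2 = $314.10
Gross pay = $2,041.65 + $314.10 = $2,355.75
Traditional 401(k): $2,355.75 × 0.0981 = $231.10
Taxable wages = $2,355.75 − $231.10 = $2,124.65
Federal income tax: $2,124.65 × 0.11 = $233.71
SDI: $2,355.75 × 0.004 = $9.42
Medicare tax: $2,355.75 × 0.028 = $65.96
Social Security (OASDI): $2,355.75 × 0.046 = $108.36
AD&D insurance premium: $53.57
Roth contribution: $188.07
Charitable contribution: $93.83
Total deductions = $231.10 + $233.71 + $9.42 + $65.96 + $108.36 + $53.57 + $188.07 + $93.83 = $984.02
Net pay = $2,355.75 − $984.02 = $1,371.73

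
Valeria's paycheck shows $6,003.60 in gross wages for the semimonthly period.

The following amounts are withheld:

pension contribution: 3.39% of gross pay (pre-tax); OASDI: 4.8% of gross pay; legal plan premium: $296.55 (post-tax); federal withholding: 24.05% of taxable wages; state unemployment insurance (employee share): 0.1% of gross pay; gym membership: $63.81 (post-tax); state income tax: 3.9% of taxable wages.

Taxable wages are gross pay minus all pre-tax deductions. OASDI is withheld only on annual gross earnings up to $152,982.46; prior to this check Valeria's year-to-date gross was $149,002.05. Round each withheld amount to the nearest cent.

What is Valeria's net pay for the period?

$3,621.54

Pension contribution: $6,003.60 × 0.0339 = $203.52
Taxable wages = $6,003.60 − $203.52 = $5,800.08
Federal withholding: $5,800.08 × 0.2405 = $1,394.92
State income tax: $5,800.08 × 0.039 = $226.20
State unemployment insurance (employee share): $6,003.60 × 0.001 = $6.00
OASDI: only $152,982.46 − $149,002.05 = $3,980.41 of this check is subject → $3,980.41 × 0.048 = $191.06
Gym membership: $63.81
Legal plan premium: $296.55
Total deductions = $203.52 + $1,394.92 + $226.20 + $6.00 + $191.06 + $63.81 + $296.55 = $2,382.06
Net pay = $6,003.60 − $2,382.06 = $3,621.54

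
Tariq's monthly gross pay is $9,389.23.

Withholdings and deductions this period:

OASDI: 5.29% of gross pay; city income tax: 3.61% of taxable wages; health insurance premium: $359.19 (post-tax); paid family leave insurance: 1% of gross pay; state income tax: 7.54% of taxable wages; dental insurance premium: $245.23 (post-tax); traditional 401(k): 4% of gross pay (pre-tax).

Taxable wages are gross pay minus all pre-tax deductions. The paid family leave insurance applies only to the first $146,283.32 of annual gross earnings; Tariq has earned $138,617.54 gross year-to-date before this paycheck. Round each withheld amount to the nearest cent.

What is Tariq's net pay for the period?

$6,830.87

Traditional 401(k): $9,389.23 × 0.04 = $375.57
Taxable wages = $9,389.23 − $375.57 = $9,013.66
State income tax: $9,013.66 × 0.0754 = $679.63
City income tax: $9,013.66 × 0.0361 = $325.39
OASDI: $9,389.23 × 0.0529 = $496.69
Paid family leave insurance: only $146,283.32 − $138,617.54 = $7,665.78 of this check is subject → $7,665.78 × 0.01 = $76.66
Dental insurance premium: $245.23
Health insurance premium: $359.19
Total deductions = $375.57 + $679.63 + $325.39 + $496.69 + $76.66 + $245.23 + $359.19 = $2,558.36
Net pay = $9,389.23 − $2,558.36 = $6,830.87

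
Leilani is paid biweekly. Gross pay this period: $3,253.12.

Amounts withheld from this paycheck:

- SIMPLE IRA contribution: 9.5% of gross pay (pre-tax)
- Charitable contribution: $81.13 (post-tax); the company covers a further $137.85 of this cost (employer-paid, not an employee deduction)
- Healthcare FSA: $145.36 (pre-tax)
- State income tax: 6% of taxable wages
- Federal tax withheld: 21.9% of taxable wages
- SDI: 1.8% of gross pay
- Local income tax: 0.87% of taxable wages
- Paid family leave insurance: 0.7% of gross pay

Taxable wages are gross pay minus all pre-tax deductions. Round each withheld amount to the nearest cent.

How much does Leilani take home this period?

$1,831.06

Healthcare FSA: $145.36
SIMPLE IRA contribution: $3,253.12 × 0.095 = $309.05
Pre-tax total = $145.36 + $309.05 = $454.41
Taxable wages = $3,253.12 − $454.41 = $2,798.71
Local income tax: $2,798.71 × 0.0087 = $24.35
Federal tax withheld: $2,798.71 × 0.219 = $612.92
State income tax: $2,798.71 × 0.06 = $167.92
SDI: $3,253.12 × 0.018 = $58.56
Paid family leave insurance: $3,253.12 × 0.007 = $22.77
Charitable contribution: $81.13
(Employer's $137.85 toward charitable contribution is not withheld from the employee.)
Total deductions = $145.36 + $309.05 + $24.35 + $612.92 + $167.92 + $58.56 + $22.77 + $81.13 = $1,422.06
Net pay = $3,253.12 − $1,422.06 = $1,831.06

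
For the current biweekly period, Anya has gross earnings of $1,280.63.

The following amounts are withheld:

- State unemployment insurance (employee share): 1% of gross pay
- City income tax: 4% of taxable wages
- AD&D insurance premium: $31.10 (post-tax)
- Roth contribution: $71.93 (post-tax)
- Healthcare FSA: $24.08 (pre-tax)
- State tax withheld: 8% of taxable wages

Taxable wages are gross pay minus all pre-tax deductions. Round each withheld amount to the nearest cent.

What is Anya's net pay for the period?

Healthcare FSA: $24.08
Taxable wages = $1,280.63 − $24.08 = $1,256.55
City income tax: $1,256.55 × 0.04 = $50.26
State tax withheld: $1,256.55 × 0.08 = $100.52
State unemployment insurance (employee share): $1,280.63 × 0.01 = $12.81
Roth contribution: $71.93
AD&D insurance premium: $31.10
Total deductions = $24.08 + $50.26 + $100.52 + $12.81 + $71.93 + $31.10 = $290.70
Net pay = $1,280.63 − $290.70 = $989.93

$989.93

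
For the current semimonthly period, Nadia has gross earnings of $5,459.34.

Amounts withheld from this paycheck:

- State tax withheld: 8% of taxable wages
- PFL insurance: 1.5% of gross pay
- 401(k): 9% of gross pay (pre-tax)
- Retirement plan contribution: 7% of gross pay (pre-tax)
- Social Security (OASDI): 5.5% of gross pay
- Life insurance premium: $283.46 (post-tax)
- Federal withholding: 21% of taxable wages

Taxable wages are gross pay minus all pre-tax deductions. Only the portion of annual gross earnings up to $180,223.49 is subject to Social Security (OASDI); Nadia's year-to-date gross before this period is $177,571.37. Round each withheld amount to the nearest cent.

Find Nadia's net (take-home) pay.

401(k): $5,459.34 × 0.09 = $491.34
Retirement plan contribution: $5,459.34 × 0.07 = $382.15
Pre-tax total = $491.34 + $382.15 = $873.49
Taxable wages = $5,459.34 − $873.49 = $4,585.85
Federal withholding: $4,585.85 × 0.21 = $963.03
State tax withheld: $4,585.85 × 0.08 = $366.87
PFL insurance: $5,459.34 × 0.015 = $81.89
Social Security (OASDI): only $180,223.49 − $177,571.37 = $2,652.12 of this check is subject → $2,652.12 × 0.055 = $145.87
Life insurance premium: $283.46
Total deductions = $491.34 + $382.15 + $963.03 + $366.87 + $81.89 + $145.87 + $283.46 = $2,714.61
Net pay = $5,459.34 − $2,714.61 = $2,744.73

$2,744.73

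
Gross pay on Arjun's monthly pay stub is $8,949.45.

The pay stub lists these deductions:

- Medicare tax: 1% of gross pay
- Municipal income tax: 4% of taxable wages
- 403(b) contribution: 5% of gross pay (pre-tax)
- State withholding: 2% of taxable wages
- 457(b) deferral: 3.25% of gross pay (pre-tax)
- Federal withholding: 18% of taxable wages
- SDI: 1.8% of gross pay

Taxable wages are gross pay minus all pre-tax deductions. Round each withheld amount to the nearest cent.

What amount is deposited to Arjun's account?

457(b) deferral: $8,949.45 × 0.0325 = $290.86
403(b) contribution: $8,949.45 × 0.05 = $447.47
Pre-tax total = $290.86 + $447.47 = $738.33
Taxable wages = $8,949.45 − $738.33 = $8,211.12
Federal withholding: $8,211.12 × 0.18 = $1,478.00
Municipal income tax: $8,211.12 × 0.04 = $328.44
State withholding: $8,211.12 × 0.02 = $164.22
Medicare tax: $8,949.45 × 0.01 = $89.49
SDI: $8,949.45 × 0.018 = $161.09
Total deductions = $290.86 + $447.47 + $1,478.00 + $328.44 + $164.22 + $89.49 + $161.09 = $2,959.57
Net pay = $8,949.45 − $2,959.57 = $5,989.88

$5,989.88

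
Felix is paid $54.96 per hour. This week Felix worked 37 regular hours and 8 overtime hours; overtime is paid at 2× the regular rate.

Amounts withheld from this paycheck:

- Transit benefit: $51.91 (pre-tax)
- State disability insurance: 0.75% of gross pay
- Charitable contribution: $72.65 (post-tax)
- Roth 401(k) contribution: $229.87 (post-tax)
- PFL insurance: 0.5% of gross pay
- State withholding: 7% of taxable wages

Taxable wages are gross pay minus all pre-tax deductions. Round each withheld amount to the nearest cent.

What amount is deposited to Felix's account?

Regular pay: 37 × $54.96 = $2033.52
Overtime pay: 8 × $54.96 × 2 = $879.36
Gross pay = $2033.52 + $879.36 = $2912.88
Transit benefit: $51.91
Taxable wages = $2912.88 − $51.91 = $2860.97
State withholding: $2860.97 × 0.07 = $200.27
PFL insurance: $2912.88 × 0.005 = $14.56
State disability insurance: $2912.88 × 0.0075 = $21.85
Roth 401(k) contribution: $229.87
Charitable contribution: $72.65
Total deductions = $51.91 + $200.27 + $14.56 + $21.85 + $229.87 + $72.65 = $591.11
Net pay = $2912.88 − $591.11 = $2321.77

$2321.77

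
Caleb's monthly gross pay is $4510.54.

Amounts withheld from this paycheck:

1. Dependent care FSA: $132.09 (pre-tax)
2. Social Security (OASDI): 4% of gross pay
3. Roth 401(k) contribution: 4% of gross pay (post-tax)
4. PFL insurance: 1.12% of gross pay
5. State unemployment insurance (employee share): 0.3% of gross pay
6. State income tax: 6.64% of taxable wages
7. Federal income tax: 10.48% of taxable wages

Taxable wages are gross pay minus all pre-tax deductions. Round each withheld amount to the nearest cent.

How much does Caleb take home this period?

Dependent care FSA: $132.09
Taxable wages = $4510.54 − $132.09 = $4378.45
Federal income tax: $4378.45 × 0.1048 = $458.86
State income tax: $4378.45 × 0.0664 = $290.73
Social Security (OASDI): $4510.54 × 0.04 = $180.42
PFL insurance: $4510.54 × 0.0112 = $50.52
State unemployment insurance (employee share): $4510.54 × 0.003 = $13.53
Roth 401(k) contribution: $4510.54 × 0.04 = $180.42
Total deductions = $132.09 + $458.86 + $290.73 + $180.42 + $50.52 + $13.53 + $180.42 = $1306.57
Net pay = $4510.54 − $1306.57 = $3203.97

$3203.97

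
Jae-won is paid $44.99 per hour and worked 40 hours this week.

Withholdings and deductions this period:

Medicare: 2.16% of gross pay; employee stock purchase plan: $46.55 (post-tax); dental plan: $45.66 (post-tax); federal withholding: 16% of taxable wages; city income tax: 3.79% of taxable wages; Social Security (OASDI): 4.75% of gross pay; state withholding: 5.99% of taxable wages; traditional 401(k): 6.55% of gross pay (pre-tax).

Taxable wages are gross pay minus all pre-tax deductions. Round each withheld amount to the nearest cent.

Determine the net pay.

Gross pay: 40 × $44.99 = $1,799.60
Traditional 401(k): $1,799.60 × 0.0655 = $117.87
Taxable wages = $1,799.60 − $117.87 = $1,681.73
Federal withholding: $1,681.73 × 0.16 = $269.08
City income tax: $1,681.73 × 0.0379 = $63.74
State withholding: $1,681.73 × 0.0599 = $100.74
Social Security (OASDI): $1,799.60 × 0.0475 = $85.48
Medicare: $1,799.60 × 0.0216 = $38.87
Employee stock purchase plan: $46.55
Dental plan: $45.66
Total deductions = $117.87 + $269.08 + $63.74 + $100.74 + $85.48 + $38.87 + $46.55 + $45.66 = $767.99
Net pay = $1,799.60 − $767.99 = $1,031.61

$1,031.61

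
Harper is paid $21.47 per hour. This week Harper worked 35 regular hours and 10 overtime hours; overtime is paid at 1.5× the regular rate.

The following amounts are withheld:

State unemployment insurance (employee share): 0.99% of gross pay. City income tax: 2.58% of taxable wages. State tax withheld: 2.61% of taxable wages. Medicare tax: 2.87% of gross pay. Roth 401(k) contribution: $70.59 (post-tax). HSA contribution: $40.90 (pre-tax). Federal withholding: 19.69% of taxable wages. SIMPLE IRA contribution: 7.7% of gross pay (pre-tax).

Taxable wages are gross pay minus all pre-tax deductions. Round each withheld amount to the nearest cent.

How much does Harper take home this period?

Regular pay: 35 × $21.47 = $751.45
Overtime pay: 10 × $21.47 × 1.5 = $322.05
Gross pay = $751.45 + $322.05 = $1073.50
HSA contribution: $40.90
SIMPLE IRA contribution: $1073.50 × 0.077 = $82.66
Pre-tax total = $40.90 + $82.66 = $123.56
Taxable wages = $1073.50 − $123.56 = $949.94
State tax withheld: $949.94 × 0.0261 = $24.79
Federal withholding: $949.94 × 0.1969 = $187.04
City income tax: $949.94 × 0.0258 = $24.51
Medicare tax: $1073.50 × 0.0287 = $30.81
State unemployment insurance (employee share): $1073.50 × 0.0099 = $10.63
Roth 401(k) contribution: $70.59
Total deductions = $40.90 + $82.66 + $24.79 + $187.04 + $24.51 + $30.81 + $10.63 + $70.59 = $471.93
Net pay = $1073.50 − $471.93 = $601.57

$601.57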